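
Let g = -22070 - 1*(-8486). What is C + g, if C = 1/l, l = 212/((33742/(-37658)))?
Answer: -54223921703/3991748 ≈ -13584.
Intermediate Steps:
g = -13584 (g = -22070 + 8486 = -13584)
l = -3991748/16871 (l = 212/((33742*(-1/37658))) = 212/(-16871/18829) = 212*(-18829/16871) = -3991748/16871 ≈ -236.60)
C = -16871/3991748 (C = 1/(-3991748/16871) = -16871/3991748 ≈ -0.0042265)
C + g = -16871/3991748 - 13584 = -54223921703/3991748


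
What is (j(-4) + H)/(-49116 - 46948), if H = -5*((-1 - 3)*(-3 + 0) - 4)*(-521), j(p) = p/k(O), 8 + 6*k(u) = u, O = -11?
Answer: -24749/114076 ≈ -0.21695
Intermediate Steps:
k(u) = -4/3 + u/6
j(p) = -6*p/19 (j(p) = p/(-4/3 + (1/6)*(-11)) = p/(-4/3 - 11/6) = p/(-19/6) = p*(-6/19) = -6*p/19)
H = 20840 (H = -5*(-4*(-3) - 4)*(-521) = -5*(12 - 4)*(-521) = -5*8*(-521) = -40*(-521) = 20840)
(j(-4) + H)/(-49116 - 46948) = (-6/19*(-4) + 20840)/(-49116 - 46948) = (24/19 + 20840)/(-96064) = (395984/19)*(-1/96064) = -24749/114076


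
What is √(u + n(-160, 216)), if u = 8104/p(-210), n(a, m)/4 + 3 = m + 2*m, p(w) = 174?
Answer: 4*√1242534/87 ≈ 51.250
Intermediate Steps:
n(a, m) = -12 + 12*m (n(a, m) = -12 + 4*(m + 2*m) = -12 + 4*(3*m) = -12 + 12*m)
u = 4052/87 (u = 8104/174 = 8104*(1/174) = 4052/87 ≈ 46.575)
√(u + n(-160, 216)) = √(4052/87 + (-12 + 12*216)) = √(4052/87 + (-12 + 2592)) = √(4052/87 + 2580) = √(228512/87) = 4*√1242534/87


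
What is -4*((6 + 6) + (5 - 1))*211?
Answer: -13504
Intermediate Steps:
-4*((6 + 6) + (5 - 1))*211 = -4*(12 + 4)*211 = -4*16*211 = -64*211 = -13504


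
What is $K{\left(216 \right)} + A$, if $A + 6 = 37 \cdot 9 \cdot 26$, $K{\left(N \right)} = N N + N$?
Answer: $55524$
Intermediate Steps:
$K{\left(N \right)} = N + N^{2}$ ($K{\left(N \right)} = N^{2} + N = N + N^{2}$)
$A = 8652$ ($A = -6 + 37 \cdot 9 \cdot 26 = -6 + 333 \cdot 26 = -6 + 8658 = 8652$)
$K{\left(216 \right)} + A = 216 \left(1 + 216\right) + 8652 = 216 \cdot 217 + 8652 = 46872 + 8652 = 55524$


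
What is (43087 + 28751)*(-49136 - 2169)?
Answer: -3685648590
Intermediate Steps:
(43087 + 28751)*(-49136 - 2169) = 71838*(-51305) = -3685648590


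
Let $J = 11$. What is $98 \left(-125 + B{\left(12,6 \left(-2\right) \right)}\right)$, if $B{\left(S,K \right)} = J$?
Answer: $-11172$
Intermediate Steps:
$B{\left(S,K \right)} = 11$
$98 \left(-125 + B{\left(12,6 \left(-2\right) \right)}\right) = 98 \left(-125 + 11\right) = 98 \left(-114\right) = -11172$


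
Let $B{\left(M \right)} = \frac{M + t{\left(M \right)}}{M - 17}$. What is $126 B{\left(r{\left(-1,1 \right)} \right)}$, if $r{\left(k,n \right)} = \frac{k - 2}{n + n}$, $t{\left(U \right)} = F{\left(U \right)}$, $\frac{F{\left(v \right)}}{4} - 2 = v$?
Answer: $- \frac{126}{37} \approx -3.4054$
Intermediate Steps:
$F{\left(v \right)} = 8 + 4 v$
$t{\left(U \right)} = 8 + 4 U$
$r{\left(k,n \right)} = \frac{-2 + k}{2 n}$
$B{\left(M \right)} = \frac{8 + 5 M}{-17 + M}$ ($B{\left(M \right)} = \frac{M + \left(8 + 4 M\right)}{M - 17} = \frac{8 + 5 M}{-17 + M}$)
$126 B{\left(r{\left(-1,1 \right)} \right)} = 126 \frac{8 + 5 \frac{-2 - 1}{2 \cdot 1}}{-17 + \frac{-2 - 1}{2 \cdot 1}} = 126 \frac{8 + 5 \cdot \frac{1}{2} \cdot 1 \left(-3\right)}{-17 + \frac{1}{2} \cdot 1 \left(-3\right)} = 126 \frac{8 + 5 \left(- \frac{3}{2}\right)}{-17 - \frac{3}{2}} = 126 \frac{8 - \frac{15}{2}}{- \frac{37}{2}} = 126 \left(\left(- \frac{2}{37}\right) \frac{1}{2}\right) = 126 \left(- \frac{1}{37}\right) = - \frac{126}{37}$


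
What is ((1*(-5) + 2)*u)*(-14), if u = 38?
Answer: 1596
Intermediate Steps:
((1*(-5) + 2)*u)*(-14) = ((1*(-5) + 2)*38)*(-14) = ((-5 + 2)*38)*(-14) = -3*38*(-14) = -114*(-14) = 1596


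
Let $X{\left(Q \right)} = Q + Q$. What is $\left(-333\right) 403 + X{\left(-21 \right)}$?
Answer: $-134241$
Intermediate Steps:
$X{\left(Q \right)} = 2 Q$
$\left(-333\right) 403 + X{\left(-21 \right)} = \left(-333\right) 403 + 2 \left(-21\right) = -134199 - 42 = -134241$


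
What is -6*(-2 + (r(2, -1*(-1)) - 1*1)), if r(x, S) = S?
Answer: 12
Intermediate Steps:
-6*(-2 + (r(2, -1*(-1)) - 1*1)) = -6*(-2 + (-1*(-1) - 1*1)) = -6*(-2 + (1 - 1)) = -6*(-2 + 0) = -6*(-2) = 12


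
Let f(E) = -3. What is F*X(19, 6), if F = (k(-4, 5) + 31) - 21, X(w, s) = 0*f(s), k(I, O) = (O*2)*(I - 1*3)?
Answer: 0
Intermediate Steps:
k(I, O) = 2*O*(-3 + I) (k(I, O) = (2*O)*(I - 3) = (2*O)*(-3 + I) = 2*O*(-3 + I))
X(w, s) = 0 (X(w, s) = 0*(-3) = 0)
F = -60 (F = (2*5*(-3 - 4) + 31) - 21 = (2*5*(-7) + 31) - 21 = (-70 + 31) - 21 = -39 - 21 = -60)
F*X(19, 6) = -60*0 = 0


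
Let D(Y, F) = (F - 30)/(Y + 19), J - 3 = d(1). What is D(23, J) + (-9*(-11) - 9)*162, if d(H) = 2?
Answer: 612335/42 ≈ 14579.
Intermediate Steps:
J = 5 (J = 3 + 2 = 5)
D(Y, F) = (-30 + F)/(19 + Y)
D(23, J) + (-9*(-11) - 9)*162 = (-30 + 5)/(19 + 23) + (-9*(-11) - 9)*162 = -25/42 + (99 - 9)*162 = (1/42)*(-25) + 90*162 = -25/42 + 14580 = 612335/42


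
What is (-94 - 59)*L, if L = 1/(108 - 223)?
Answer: 153/115 ≈ 1.3304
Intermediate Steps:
L = -1/115 (L = 1/(-115) = -1/115 ≈ -0.0086956)
(-94 - 59)*L = (-94 - 59)*(-1/115) = -153*(-1/115) = 153/115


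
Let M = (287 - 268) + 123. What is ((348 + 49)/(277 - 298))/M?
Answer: -397/2982 ≈ -0.13313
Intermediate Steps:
M = 142 (M = 19 + 123 = 142)
((348 + 49)/(277 - 298))/M = ((348 + 49)/(277 - 298))/142 = (397/(-21))*(1/142) = (397*(-1/21))*(1/142) = -397/21*1/142 = -397/2982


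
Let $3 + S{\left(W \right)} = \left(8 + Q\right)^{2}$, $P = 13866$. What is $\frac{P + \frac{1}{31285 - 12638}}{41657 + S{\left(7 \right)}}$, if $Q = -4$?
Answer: $\frac{258559303}{777020490} \approx 0.33276$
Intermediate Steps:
$S{\left(W \right)} = 13$ ($S{\left(W \right)} = -3 + \left(8 - 4\right)^{2} = -3 + 4^{2} = -3 + 16 = 13$)
$\frac{P + \frac{1}{31285 - 12638}}{41657 + S{\left(7 \right)}} = \frac{13866 + \frac{1}{31285 - 12638}}{41657 + 13} = \frac{13866 + \frac{1}{18647}}{41670} = \left(13866 + \frac{1}{18647}\right) \frac{1}{41670} = \frac{258559303}{18647} \cdot \frac{1}{41670} = \frac{258559303}{777020490}$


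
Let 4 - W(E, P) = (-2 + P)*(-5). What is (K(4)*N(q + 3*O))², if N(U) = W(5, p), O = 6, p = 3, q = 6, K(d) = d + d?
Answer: 5184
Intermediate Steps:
K(d) = 2*d
W(E, P) = -6 + 5*P (W(E, P) = 4 - (-2 + P)*(-5) = 4 - (10 - 5*P) = 4 + (-10 + 5*P) = -6 + 5*P)
N(U) = 9 (N(U) = -6 + 5*3 = -6 + 15 = 9)
(K(4)*N(q + 3*O))² = ((2*4)*9)² = (8*9)² = 72² = 5184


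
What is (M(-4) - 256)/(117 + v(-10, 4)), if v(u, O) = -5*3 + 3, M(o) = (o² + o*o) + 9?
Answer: -43/21 ≈ -2.0476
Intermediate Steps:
M(o) = 9 + 2*o² (M(o) = (o² + o²) + 9 = 2*o² + 9 = 9 + 2*o²)
v(u, O) = -12 (v(u, O) = -15 + 3 = -12)
(M(-4) - 256)/(117 + v(-10, 4)) = ((9 + 2*(-4)²) - 256)/(117 - 12) = ((9 + 2*16) - 256)/105 = ((9 + 32) - 256)*(1/105) = (41 - 256)*(1/105) = -215*1/105 = -43/21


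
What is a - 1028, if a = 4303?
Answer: 3275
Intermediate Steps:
a - 1028 = 4303 - 1028 = 3275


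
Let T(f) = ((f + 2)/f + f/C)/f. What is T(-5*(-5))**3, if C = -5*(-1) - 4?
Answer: 277167808/244140625 ≈ 1.1353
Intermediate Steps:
C = 1 (C = 5 - 4 = 1)
T(f) = (f + (2 + f)/f)/f (T(f) = ((f + 2)/f + f/1)/f = ((2 + f)/f + f*1)/f = ((2 + f)/f + f)/f = (f + (2 + f)/f)/f)
T(-5*(-5))**3 = ((2 - 5*(-5) + (-5*(-5))**2)/(-5*(-5))**2)**3 = ((2 + 25 + 25**2)/25**2)**3 = ((2 + 25 + 625)/625)**3 = ((1/625)*652)**3 = (652/625)**3 = 277167808/244140625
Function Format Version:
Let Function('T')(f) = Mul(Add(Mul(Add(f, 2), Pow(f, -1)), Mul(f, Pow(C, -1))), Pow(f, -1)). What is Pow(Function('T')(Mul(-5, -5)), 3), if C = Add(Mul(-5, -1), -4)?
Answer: Rational(277167808, 244140625) ≈ 1.1353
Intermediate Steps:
C = 1 (C = Add(5, -4) = 1)
Function('T')(f) = Mul(Pow(f, -1), Add(f, Mul(Pow(f, -1), Add(2, f)))) (Function('T')(f) = Mul(Add(Mul(Add(f, 2), Pow(f, -1)), Mul(f, Pow(1, -1))), Pow(f, -1)) = Mul(Add(Mul(Add(2, f), Pow(f, -1)), Mul(f, 1)), Pow(f, -1)) = Mul(Add(Mul(Pow(f, -1), Add(2, f)), f), Pow(f, -1)) = Mul(Add(f, Mul(Pow(f, -1), Add(2, f))), Pow(f, -1)) = Mul(Pow(f, -1), Add(f, Mul(Pow(f, -1), Add(2, f)))))
Pow(Function('T')(Mul(-5, -5)), 3) = Pow(Mul(Pow(Mul(-5, -5), -2), Add(2, Mul(-5, -5), Pow(Mul(-5, -5), 2))), 3) = Pow(Mul(Pow(25, -2), Add(2, 25, Pow(25, 2))), 3) = Pow(Mul(Rational(1, 625), Add(2, 25, 625)), 3) = Pow(Mul(Rational(1, 625), 652), 3) = Pow(Rational(652, 625), 3) = Rational(277167808, 244140625)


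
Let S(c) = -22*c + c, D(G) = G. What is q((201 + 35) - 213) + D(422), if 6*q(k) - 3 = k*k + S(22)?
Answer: 1301/3 ≈ 433.67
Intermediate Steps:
S(c) = -21*c
q(k) = -153/2 + k²/6 (q(k) = ½ + (k*k - 21*22)/6 = ½ + (k² - 462)/6 = ½ + (-462 + k²)/6 = ½ + (-77 + k²/6) = -153/2 + k²/6)
q((201 + 35) - 213) + D(422) = (-153/2 + ((201 + 35) - 213)²/6) + 422 = (-153/2 + (236 - 213)²/6) + 422 = (-153/2 + (⅙)*23²) + 422 = (-153/2 + (⅙)*529) + 422 = (-153/2 + 529/6) + 422 = 35/3 + 422 = 1301/3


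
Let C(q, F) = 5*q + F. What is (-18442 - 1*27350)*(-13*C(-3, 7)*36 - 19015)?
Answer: 699289632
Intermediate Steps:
C(q, F) = F + 5*q
(-18442 - 1*27350)*(-13*C(-3, 7)*36 - 19015) = (-18442 - 1*27350)*(-13*(7 + 5*(-3))*36 - 19015) = (-18442 - 27350)*(-13*(7 - 15)*36 - 19015) = -45792*(-13*(-8)*36 - 19015) = -45792*(104*36 - 19015) = -45792*(3744 - 19015) = -45792*(-15271) = 699289632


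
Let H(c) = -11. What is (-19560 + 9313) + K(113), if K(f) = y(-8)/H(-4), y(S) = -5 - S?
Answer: -112720/11 ≈ -10247.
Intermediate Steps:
K(f) = -3/11 (K(f) = (-5 - 1*(-8))/(-11) = (-5 + 8)*(-1/11) = 3*(-1/11) = -3/11)
(-19560 + 9313) + K(113) = (-19560 + 9313) - 3/11 = -10247 - 3/11 = -112720/11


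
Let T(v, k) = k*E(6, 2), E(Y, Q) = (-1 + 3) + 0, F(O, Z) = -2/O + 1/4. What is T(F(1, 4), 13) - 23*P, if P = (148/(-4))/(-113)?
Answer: 2087/113 ≈ 18.469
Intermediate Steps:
F(O, Z) = ¼ - 2/O (F(O, Z) = -2/O + 1*(¼) = -2/O + ¼ = ¼ - 2/O)
E(Y, Q) = 2 (E(Y, Q) = 2 + 0 = 2)
T(v, k) = 2*k (T(v, k) = k*2 = 2*k)
P = 37/113 (P = (148*(-¼))*(-1/113) = -37*(-1/113) = 37/113 ≈ 0.32743)
T(F(1, 4), 13) - 23*P = 2*13 - 23*37/113 = 26 - 851/113 = 2087/113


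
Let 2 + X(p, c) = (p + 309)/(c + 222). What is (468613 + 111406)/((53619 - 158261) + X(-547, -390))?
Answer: -6960228/1255711 ≈ -5.5429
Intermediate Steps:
X(p, c) = -2 + (309 + p)/(222 + c) (X(p, c) = -2 + (p + 309)/(c + 222) = -2 + (309 + p)/(222 + c))
(468613 + 111406)/((53619 - 158261) + X(-547, -390)) = (468613 + 111406)/((53619 - 158261) + (-135 - 547 - 2*(-390))/(222 - 390)) = 580019/(-104642 + (-135 - 547 + 780)/(-168)) = 580019/(-104642 - 1/168*98) = 580019/(-104642 - 7/12) = 580019/(-1255711/12) = 580019*(-12/1255711) = -6960228/1255711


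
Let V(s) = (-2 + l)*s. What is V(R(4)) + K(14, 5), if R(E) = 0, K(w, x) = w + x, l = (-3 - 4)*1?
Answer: 19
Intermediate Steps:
l = -7 (l = -7*1 = -7)
V(s) = -9*s (V(s) = (-2 - 7)*s = -9*s)
V(R(4)) + K(14, 5) = -9*0 + (14 + 5) = 0 + 19 = 19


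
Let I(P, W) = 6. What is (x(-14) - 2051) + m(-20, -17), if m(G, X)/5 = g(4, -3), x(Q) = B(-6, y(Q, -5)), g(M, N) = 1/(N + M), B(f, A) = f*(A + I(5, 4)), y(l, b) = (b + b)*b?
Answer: -2382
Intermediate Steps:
y(l, b) = 2*b² (y(l, b) = (2*b)*b = 2*b²)
B(f, A) = f*(6 + A) (B(f, A) = f*(A + 6) = f*(6 + A))
g(M, N) = 1/(M + N)
x(Q) = -336 (x(Q) = -6*(6 + 2*(-5)²) = -6*(6 + 2*25) = -6*(6 + 50) = -6*56 = -336)
m(G, X) = 5 (m(G, X) = 5/(4 - 3) = 5/1 = 5*1 = 5)
(x(-14) - 2051) + m(-20, -17) = (-336 - 2051) + 5 = -2387 + 5 = -2382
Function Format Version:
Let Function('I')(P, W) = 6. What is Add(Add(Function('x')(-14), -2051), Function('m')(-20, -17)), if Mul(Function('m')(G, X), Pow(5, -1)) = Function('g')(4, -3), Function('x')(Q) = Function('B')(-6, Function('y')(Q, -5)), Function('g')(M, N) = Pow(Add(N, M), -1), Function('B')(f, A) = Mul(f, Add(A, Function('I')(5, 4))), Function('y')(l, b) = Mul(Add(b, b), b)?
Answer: -2382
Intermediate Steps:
Function('y')(l, b) = Mul(2, Pow(b, 2)) (Function('y')(l, b) = Mul(Mul(2, b), b) = Mul(2, Pow(b, 2)))
Function('B')(f, A) = Mul(f, Add(6, A)) (Function('B')(f, A) = Mul(f, Add(A, 6)) = Mul(f, Add(6, A)))
Function('g')(M, N) = Pow(Add(M, N), -1)
Function('x')(Q) = -336 (Function('x')(Q) = Mul(-6, Add(6, Mul(2, Pow(-5, 2)))) = Mul(-6, Add(6, Mul(2, 25))) = Mul(-6, Add(6, 50)) = Mul(-6, 56) = -336)
Function('m')(G, X) = 5 (Function('m')(G, X) = Mul(5, Pow(Add(4, -3), -1)) = Mul(5, Pow(1, -1)) = Mul(5, 1) = 5)
Add(Add(Function('x')(-14), -2051), Function('m')(-20, -17)) = Add(Add(-336, -2051), 5) = Add(-2387, 5) = -2382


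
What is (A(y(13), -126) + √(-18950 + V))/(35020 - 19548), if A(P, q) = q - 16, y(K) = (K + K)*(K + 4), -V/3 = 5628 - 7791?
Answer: -71/7736 + I*√12461/15472 ≈ -0.0091779 + 0.0072149*I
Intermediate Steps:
V = 6489 (V = -3*(5628 - 7791) = -3*(-2163) = 6489)
y(K) = 2*K*(4 + K) (y(K) = (2*K)*(4 + K) = 2*K*(4 + K))
A(P, q) = -16 + q
(A(y(13), -126) + √(-18950 + V))/(35020 - 19548) = ((-16 - 126) + √(-18950 + 6489))/(35020 - 19548) = (-142 + √(-12461))/15472 = (-142 + I*√12461)*(1/15472) = -71/7736 + I*√12461/15472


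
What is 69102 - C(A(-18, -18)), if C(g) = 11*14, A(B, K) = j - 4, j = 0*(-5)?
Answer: 68948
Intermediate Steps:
j = 0
A(B, K) = -4 (A(B, K) = 0 - 4 = -4)
C(g) = 154
69102 - C(A(-18, -18)) = 69102 - 1*154 = 69102 - 154 = 68948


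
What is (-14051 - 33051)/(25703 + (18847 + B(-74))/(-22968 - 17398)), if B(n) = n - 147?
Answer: -475329833/259377168 ≈ -1.8326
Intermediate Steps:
B(n) = -147 + n
(-14051 - 33051)/(25703 + (18847 + B(-74))/(-22968 - 17398)) = (-14051 - 33051)/(25703 + (18847 + (-147 - 74))/(-22968 - 17398)) = -47102/(25703 + (18847 - 221)/(-40366)) = -47102/(25703 + 18626*(-1/40366)) = -47102/(25703 - 9313/20183) = -47102/518754336/20183 = -47102*20183/518754336 = -475329833/259377168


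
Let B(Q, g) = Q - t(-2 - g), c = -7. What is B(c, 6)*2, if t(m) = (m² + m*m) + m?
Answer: -254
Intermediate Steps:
t(m) = m + 2*m² (t(m) = (m² + m²) + m = 2*m² + m = m + 2*m²)
B(Q, g) = Q - (-3 - 2*g)*(-2 - g) (B(Q, g) = Q - (-2 - g)*(1 + 2*(-2 - g)) = Q - (-2 - g)*(1 + (-4 - 2*g)) = Q - (-2 - g)*(-3 - 2*g) = Q - (-3 - 2*g)*(-2 - g))
B(c, 6)*2 = (-7 - (2 + 6)*(3 + 2*6))*2 = (-7 - 1*8*(3 + 12))*2 = (-7 - 1*8*15)*2 = (-7 - 120)*2 = -127*2 = -254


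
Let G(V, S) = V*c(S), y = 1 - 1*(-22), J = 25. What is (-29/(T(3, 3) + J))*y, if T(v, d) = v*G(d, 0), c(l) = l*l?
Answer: -667/25 ≈ -26.680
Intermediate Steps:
y = 23 (y = 1 + 22 = 23)
c(l) = l²
G(V, S) = V*S²
T(v, d) = 0 (T(v, d) = v*(d*0²) = v*(d*0) = v*0 = 0)
(-29/(T(3, 3) + J))*y = -29/(0 + 25)*23 = -29/25*23 = -667/25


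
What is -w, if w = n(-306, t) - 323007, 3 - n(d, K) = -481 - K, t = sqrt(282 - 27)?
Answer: 322523 - sqrt(255) ≈ 3.2251e+5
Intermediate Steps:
t = sqrt(255) ≈ 15.969
n(d, K) = 484 + K (n(d, K) = 3 - (-481 - K) = 3 + (481 + K) = 484 + K)
w = -322523 + sqrt(255) (w = (484 + sqrt(255)) - 323007 = -322523 + sqrt(255) ≈ -3.2251e+5)
-w = -(-322523 + sqrt(255)) = 322523 - sqrt(255)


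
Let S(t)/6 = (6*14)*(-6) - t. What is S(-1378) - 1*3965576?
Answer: -3960332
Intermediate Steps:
S(t) = -3024 - 6*t (S(t) = 6*((6*14)*(-6) - t) = 6*(84*(-6) - t) = 6*(-504 - t) = -3024 - 6*t)
S(-1378) - 1*3965576 = (-3024 - 6*(-1378)) - 1*3965576 = (-3024 + 8268) - 3965576 = 5244 - 3965576 = -3960332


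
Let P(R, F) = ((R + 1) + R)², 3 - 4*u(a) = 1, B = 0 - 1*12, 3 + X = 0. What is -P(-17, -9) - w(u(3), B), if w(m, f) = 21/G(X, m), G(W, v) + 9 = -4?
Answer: -14136/13 ≈ -1087.4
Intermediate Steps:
X = -3 (X = -3 + 0 = -3)
B = -12 (B = 0 - 12 = -12)
u(a) = ½ (u(a) = ¾ - ¼*1 = ¾ - ¼ = ½)
G(W, v) = -13 (G(W, v) = -9 - 4 = -13)
P(R, F) = (1 + 2*R)² (P(R, F) = ((1 + R) + R)² = (1 + 2*R)²)
w(m, f) = -21/13 (w(m, f) = 21/(-13) = 21*(-1/13) = -21/13)
-P(-17, -9) - w(u(3), B) = -(1 + 2*(-17))² - 1*(-21/13) = -(1 - 34)² + 21/13 = -1*(-33)² + 21/13 = -1*1089 + 21/13 = -1089 + 21/13 = -14136/13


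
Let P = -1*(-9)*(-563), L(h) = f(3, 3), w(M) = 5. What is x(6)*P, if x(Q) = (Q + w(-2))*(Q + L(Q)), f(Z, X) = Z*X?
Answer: -836055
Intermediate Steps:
f(Z, X) = X*Z
L(h) = 9 (L(h) = 3*3 = 9)
x(Q) = (5 + Q)*(9 + Q) (x(Q) = (Q + 5)*(Q + 9) = (5 + Q)*(9 + Q))
P = -5067 (P = 9*(-563) = -5067)
x(6)*P = (45 + 6² + 14*6)*(-5067) = (45 + 36 + 84)*(-5067) = 165*(-5067) = -836055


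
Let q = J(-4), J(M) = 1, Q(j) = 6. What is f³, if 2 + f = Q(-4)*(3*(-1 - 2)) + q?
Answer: -166375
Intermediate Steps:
q = 1
f = -55 (f = -2 + (6*(3*(-1 - 2)) + 1) = -2 + (6*(3*(-3)) + 1) = -2 + (6*(-9) + 1) = -2 + (-54 + 1) = -2 - 53 = -55)
f³ = (-55)³ = -166375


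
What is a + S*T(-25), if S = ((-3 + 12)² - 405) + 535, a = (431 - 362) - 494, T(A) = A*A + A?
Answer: 126175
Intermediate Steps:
T(A) = A + A² (T(A) = A² + A = A + A²)
a = -425 (a = 69 - 494 = -425)
S = 211 (S = (9² - 405) + 535 = (81 - 405) + 535 = -324 + 535 = 211)
a + S*T(-25) = -425 + 211*(-25*(1 - 25)) = -425 + 211*(-25*(-24)) = -425 + 211*600 = -425 + 126600 = 126175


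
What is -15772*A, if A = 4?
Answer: -63088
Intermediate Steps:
-15772*A = -15772*4 = -63088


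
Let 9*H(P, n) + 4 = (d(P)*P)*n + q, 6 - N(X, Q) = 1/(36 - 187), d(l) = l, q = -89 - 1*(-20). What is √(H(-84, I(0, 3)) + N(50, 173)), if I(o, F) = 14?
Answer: 2*√562985531/453 ≈ 104.76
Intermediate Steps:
q = -69 (q = -89 + 20 = -69)
N(X, Q) = 907/151 (N(X, Q) = 6 - 1/(36 - 187) = 6 - 1/(-151) = 6 - 1*(-1/151) = 6 + 1/151 = 907/151)
H(P, n) = -73/9 + n*P²/9 (H(P, n) = -4/9 + ((P*P)*n - 69)/9 = -4/9 + (P²*n - 69)/9 = -4/9 + (n*P² - 69)/9 = -4/9 + (-69 + n*P²)/9 = -4/9 + (-23/3 + n*P²/9) = -73/9 + n*P²/9)
√(H(-84, I(0, 3)) + N(50, 173)) = √((-73/9 + (⅑)*14*(-84)²) + 907/151) = √((-73/9 + (⅑)*14*7056) + 907/151) = √((-73/9 + 10976) + 907/151) = √(98711/9 + 907/151) = √(14913524/1359) = 2*√562985531/453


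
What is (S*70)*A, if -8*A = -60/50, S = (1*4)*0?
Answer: 0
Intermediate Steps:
S = 0 (S = 4*0 = 0)
A = 3/20 (A = -(-15)/(2*50) = -1/8*(-6/5) = 3/20 ≈ 0.15000)
(S*70)*A = (0*70)*(3/20) = 0*(3/20) = 0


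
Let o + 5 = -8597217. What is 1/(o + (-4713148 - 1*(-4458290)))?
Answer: -1/8852080 ≈ -1.1297e-7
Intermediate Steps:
o = -8597222 (o = -5 - 8597217 = -8597222)
1/(o + (-4713148 - 1*(-4458290))) = 1/(-8597222 + (-4713148 - 1*(-4458290))) = 1/(-8597222 + (-4713148 + 4458290)) = 1/(-8597222 - 254858) = 1/(-8852080) = -1/8852080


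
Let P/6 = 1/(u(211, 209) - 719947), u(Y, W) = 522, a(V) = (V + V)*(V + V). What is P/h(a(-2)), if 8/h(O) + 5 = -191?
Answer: 21/102775 ≈ 0.00020433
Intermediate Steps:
a(V) = 4*V² (a(V) = (2*V)*(2*V) = 4*V²)
h(O) = -2/49 (h(O) = 8/(-5 - 191) = 8/(-196) = 8*(-1/196) = -2/49)
P = -6/719425 (P = 6/(522 - 719947) = 6/(-719425) = 6*(-1/719425) = -6/719425 ≈ -8.3400e-6)
P/h(a(-2)) = -6/(719425*(-2/49)) = -6/719425*(-49/2) = 21/102775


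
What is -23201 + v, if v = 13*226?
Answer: -20263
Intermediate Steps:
v = 2938
-23201 + v = -23201 + 2938 = -20263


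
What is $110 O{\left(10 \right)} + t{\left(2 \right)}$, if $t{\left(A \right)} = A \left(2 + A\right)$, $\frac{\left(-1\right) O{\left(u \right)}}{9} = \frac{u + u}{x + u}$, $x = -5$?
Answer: $-3952$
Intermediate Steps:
$O{\left(u \right)} = - \frac{18 u}{-5 + u}$ ($O{\left(u \right)} = - 9 \frac{u + u}{-5 + u} = - 9 \frac{2 u}{-5 + u} = - \frac{18 u}{-5 + u}$)
$110 O{\left(10 \right)} + t{\left(2 \right)} = 110 \left(\left(-18\right) 10 \frac{1}{-5 + 10}\right) + 2 \left(2 + 2\right) = 110 \left(\left(-18\right) 10 \cdot \frac{1}{5}\right) + 2 \cdot 4 = 110 \left(\left(-18\right) 10 \cdot \frac{1}{5}\right) + 8 = 110 \left(-36\right) + 8 = -3960 + 8 = -3952$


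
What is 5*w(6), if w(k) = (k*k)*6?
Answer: 1080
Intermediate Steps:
w(k) = 6*k**2 (w(k) = k**2*6 = 6*k**2)
5*w(6) = 5*(6*6**2) = 5*(6*36) = 5*216 = 1080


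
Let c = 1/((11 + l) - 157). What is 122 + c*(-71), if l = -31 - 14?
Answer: 23373/191 ≈ 122.37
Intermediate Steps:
l = -45
c = -1/191 (c = 1/((11 - 45) - 157) = 1/(-34 - 157) = 1/(-191) = -1/191 ≈ -0.0052356)
122 + c*(-71) = 122 - 1/191*(-71) = 122 + 71/191 = 23373/191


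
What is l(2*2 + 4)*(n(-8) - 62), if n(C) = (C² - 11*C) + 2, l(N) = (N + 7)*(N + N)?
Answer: 22080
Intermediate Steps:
l(N) = 2*N*(7 + N) (l(N) = (7 + N)*(2*N) = 2*N*(7 + N))
n(C) = 2 + C² - 11*C
l(2*2 + 4)*(n(-8) - 62) = (2*(2*2 + 4)*(7 + (2*2 + 4)))*((2 + (-8)² - 11*(-8)) - 62) = (2*(4 + 4)*(7 + (4 + 4)))*((2 + 64 + 88) - 62) = (2*8*(7 + 8))*(154 - 62) = (2*8*15)*92 = 240*92 = 22080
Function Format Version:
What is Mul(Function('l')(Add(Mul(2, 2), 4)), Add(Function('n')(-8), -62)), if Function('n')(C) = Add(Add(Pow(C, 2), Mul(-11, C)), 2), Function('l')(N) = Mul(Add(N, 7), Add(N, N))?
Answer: 22080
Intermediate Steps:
Function('l')(N) = Mul(2, N, Add(7, N)) (Function('l')(N) = Mul(Add(7, N), Mul(2, N)) = Mul(2, N, Add(7, N)))
Function('n')(C) = Add(2, Pow(C, 2), Mul(-11, C))
Mul(Function('l')(Add(Mul(2, 2), 4)), Add(Function('n')(-8), -62)) = Mul(Mul(2, Add(Mul(2, 2), 4), Add(7, Add(Mul(2, 2), 4))), Add(Add(2, Pow(-8, 2), Mul(-11, -8)), -62)) = Mul(Mul(2, Add(4, 4), Add(7, Add(4, 4))), Add(Add(2, 64, 88), -62)) = Mul(Mul(2, 8, Add(7, 8)), Add(154, -62)) = Mul(Mul(2, 8, 15), 92) = Mul(240, 92) = 22080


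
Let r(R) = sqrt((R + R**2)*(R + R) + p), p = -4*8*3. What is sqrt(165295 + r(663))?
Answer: sqrt(165295 + 4*sqrt(36484221)) ≈ 435.27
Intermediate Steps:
p = -96 (p = -32*3 = -96)
r(R) = sqrt(-96 + 2*R*(R + R**2)) (r(R) = sqrt((R + R**2)*(R + R) - 96) = sqrt((R + R**2)*(2*R) - 96) = sqrt(2*R*(R + R**2) - 96) = sqrt(-96 + 2*R*(R + R**2)))
sqrt(165295 + r(663)) = sqrt(165295 + sqrt(-96 + 2*663**2 + 2*663**3)) = sqrt(165295 + sqrt(-96 + 2*439569 + 2*291434247)) = sqrt(165295 + sqrt(-96 + 879138 + 582868494)) = sqrt(165295 + sqrt(583747536)) = sqrt(165295 + 4*sqrt(36484221))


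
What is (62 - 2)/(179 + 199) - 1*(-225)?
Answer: 14185/63 ≈ 225.16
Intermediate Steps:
(62 - 2)/(179 + 199) - 1*(-225) = 60/378 + 225 = 60*(1/378) + 225 = 10/63 + 225 = 14185/63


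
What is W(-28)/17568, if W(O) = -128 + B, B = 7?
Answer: -121/17568 ≈ -0.0068875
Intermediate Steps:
W(O) = -121 (W(O) = -128 + 7 = -121)
W(-28)/17568 = -121/17568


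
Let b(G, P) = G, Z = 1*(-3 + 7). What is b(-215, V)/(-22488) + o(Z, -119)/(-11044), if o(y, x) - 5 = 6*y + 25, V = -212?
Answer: 290027/62089368 ≈ 0.0046711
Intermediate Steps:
Z = 4 (Z = 1*4 = 4)
o(y, x) = 30 + 6*y (o(y, x) = 5 + (6*y + 25) = 5 + (25 + 6*y) = 30 + 6*y)
b(-215, V)/(-22488) + o(Z, -119)/(-11044) = -215/(-22488) + (30 + 6*4)/(-11044) = -215*(-1/22488) + (30 + 24)*(-1/11044) = 215/22488 + 54*(-1/11044) = 215/22488 - 27/5522 = 290027/62089368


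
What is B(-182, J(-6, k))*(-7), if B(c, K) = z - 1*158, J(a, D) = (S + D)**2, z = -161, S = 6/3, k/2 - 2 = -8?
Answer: 2233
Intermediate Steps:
k = -12 (k = 4 + 2*(-8) = 4 - 16 = -12)
S = 2 (S = 6*(1/3) = 2)
J(a, D) = (2 + D)**2
B(c, K) = -319 (B(c, K) = -161 - 1*158 = -161 - 158 = -319)
B(-182, J(-6, k))*(-7) = -319*(-7) = 2233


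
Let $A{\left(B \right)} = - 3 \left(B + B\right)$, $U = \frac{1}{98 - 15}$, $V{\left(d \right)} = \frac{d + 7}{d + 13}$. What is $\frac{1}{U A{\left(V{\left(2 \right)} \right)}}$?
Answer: $- \frac{415}{18} \approx -23.056$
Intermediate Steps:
$V{\left(d \right)} = \frac{7 + d}{13 + d}$
$U = \frac{1}{83} \approx 0.012048$
$A{\left(B \right)} = - 6 B$ ($A{\left(B \right)} = - 3 \cdot 2 B = - 6 B$)
$\frac{1}{U A{\left(V{\left(2 \right)} \right)}} = \frac{1}{\frac{1}{83} \left(- 6 \frac{7 + 2}{13 + 2}\right)} = \frac{1}{\frac{1}{83} \left(- 6 \cdot \frac{1}{15} \cdot 9\right)} = \frac{1}{\frac{1}{83} \left(\left(-6\right) \frac{3}{5}\right)} = \frac{1}{\frac{1}{83} \left(- \frac{18}{5}\right)} = \frac{1}{- \frac{18}{415}} = - \frac{415}{18}$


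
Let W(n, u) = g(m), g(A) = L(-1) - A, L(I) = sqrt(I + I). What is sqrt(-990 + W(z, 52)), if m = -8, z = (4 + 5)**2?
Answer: sqrt(-982 + I*sqrt(2)) ≈ 0.0226 + 31.337*I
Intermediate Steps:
L(I) = sqrt(2)*sqrt(I) (L(I) = sqrt(2*I) = sqrt(2)*sqrt(I))
z = 81 (z = 9**2 = 81)
g(A) = -A + I*sqrt(2) (g(A) = sqrt(2)*sqrt(-1) - A = sqrt(2)*I - A = I*sqrt(2) - A = -A + I*sqrt(2))
W(n, u) = 8 + I*sqrt(2) (W(n, u) = -1*(-8) + I*sqrt(2) = 8 + I*sqrt(2))
sqrt(-990 + W(z, 52)) = sqrt(-990 + (8 + I*sqrt(2))) = sqrt(-982 + I*sqrt(2))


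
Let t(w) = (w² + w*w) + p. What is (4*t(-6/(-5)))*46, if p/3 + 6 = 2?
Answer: -41952/25 ≈ -1678.1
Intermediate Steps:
p = -12 (p = -18 + 3*2 = -18 + 6 = -12)
t(w) = -12 + 2*w² (t(w) = (w² + w*w) - 12 = (w² + w²) - 12 = 2*w² - 12 = -12 + 2*w²)
(4*t(-6/(-5)))*46 = (4*(-12 + 2*(-6/(-5))²))*46 = (4*(-12 + 2*(-6*(-⅕))²))*46 = (4*(-12 + 2*(6/5)²))*46 = (4*(-12 + 2*(36/25)))*46 = (4*(-12 + 72/25))*46 = (4*(-228/25))*46 = -912/25*46 = -41952/25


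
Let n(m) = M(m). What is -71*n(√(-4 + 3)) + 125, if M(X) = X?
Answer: 125 - 71*I ≈ 125.0 - 71.0*I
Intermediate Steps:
n(m) = m
-71*n(√(-4 + 3)) + 125 = -71*√(-4 + 3) + 125 = -71*I + 125 = 125 - 71*I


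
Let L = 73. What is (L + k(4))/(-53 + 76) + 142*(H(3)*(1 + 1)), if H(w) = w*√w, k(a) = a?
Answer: 77/23 + 852*√3 ≈ 1479.1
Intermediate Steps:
H(w) = w^(3/2)
(L + k(4))/(-53 + 76) + 142*(H(3)*(1 + 1)) = (73 + 4)/(-53 + 76) + 142*(3^(3/2)*(1 + 1)) = 77/23 + 142*((3*√3)*2) = 77*(1/23) + 142*(6*√3) = 77/23 + 852*√3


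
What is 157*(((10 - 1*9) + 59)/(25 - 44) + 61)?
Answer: 172543/19 ≈ 9081.2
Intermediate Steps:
157*(((10 - 1*9) + 59)/(25 - 44) + 61) = 157*(((10 - 9) + 59)/(-19) + 61) = 157*((1 + 59)*(-1/19) + 61) = 157*(60*(-1/19) + 61) = 157*(-60/19 + 61) = 157*(1099/19) = 172543/19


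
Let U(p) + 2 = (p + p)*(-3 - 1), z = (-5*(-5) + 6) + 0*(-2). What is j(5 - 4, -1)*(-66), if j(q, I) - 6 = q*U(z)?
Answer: 16104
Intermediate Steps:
z = 31 (z = (25 + 6) + 0 = 31 + 0 = 31)
U(p) = -2 - 8*p (U(p) = -2 + (p + p)*(-3 - 1) = -2 + (2*p)*(-4) = -2 - 8*p)
j(q, I) = 6 - 250*q (j(q, I) = 6 + q*(-2 - 8*31) = 6 + q*(-2 - 248) = 6 + q*(-250) = 6 - 250*q)
j(5 - 4, -1)*(-66) = (6 - 250*(5 - 4))*(-66) = (6 - 250*1)*(-66) = (6 - 250)*(-66) = -244*(-66) = 16104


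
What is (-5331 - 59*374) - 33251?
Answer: -60648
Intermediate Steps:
(-5331 - 59*374) - 33251 = (-5331 - 22066) - 33251 = -27397 - 33251 = -60648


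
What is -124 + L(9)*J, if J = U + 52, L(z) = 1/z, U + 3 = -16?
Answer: -361/3 ≈ -120.33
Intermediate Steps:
U = -19 (U = -3 - 16 = -19)
J = 33 (J = -19 + 52 = 33)
-124 + L(9)*J = -124 + 33/9 = -124 + (⅑)*33 = -124 + 11/3 = -361/3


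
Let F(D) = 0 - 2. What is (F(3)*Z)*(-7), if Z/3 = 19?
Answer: 798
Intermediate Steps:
Z = 57 (Z = 3*19 = 57)
F(D) = -2
(F(3)*Z)*(-7) = -2*57*(-7) = -114*(-7) = 798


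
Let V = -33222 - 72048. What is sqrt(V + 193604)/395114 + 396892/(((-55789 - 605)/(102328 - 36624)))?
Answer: -13038695984/28197 + sqrt(88334)/395114 ≈ -4.6241e+5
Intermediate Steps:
V = -105270
sqrt(V + 193604)/395114 + 396892/(((-55789 - 605)/(102328 - 36624))) = sqrt(-105270 + 193604)/395114 + 396892/(((-55789 - 605)/(102328 - 36624))) = sqrt(88334)*(1/395114) + 396892/((-56394/65704)) = sqrt(88334)/395114 + 396892/((-56394*1/65704)) = sqrt(88334)/395114 + 396892/(-28197/32852) = sqrt(88334)/395114 + 396892*(-32852/28197) = sqrt(88334)/395114 - 13038695984/28197 = -13038695984/28197 + sqrt(88334)/395114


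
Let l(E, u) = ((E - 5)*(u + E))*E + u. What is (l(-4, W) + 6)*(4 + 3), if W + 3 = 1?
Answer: -1484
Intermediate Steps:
W = -2 (W = -3 + 1 = -2)
l(E, u) = u + E*(-5 + E)*(E + u) (l(E, u) = ((-5 + E)*(E + u))*E + u = E*(-5 + E)*(E + u) + u = u + E*(-5 + E)*(E + u))
(l(-4, W) + 6)*(4 + 3) = ((-2 + (-4)³ - 5*(-4)² - 2*(-4)² - 5*(-4)*(-2)) + 6)*(4 + 3) = ((-2 - 64 - 5*16 - 2*16 - 40) + 6)*7 = ((-2 - 64 - 80 - 32 - 40) + 6)*7 = (-218 + 6)*7 = -212*7 = -1484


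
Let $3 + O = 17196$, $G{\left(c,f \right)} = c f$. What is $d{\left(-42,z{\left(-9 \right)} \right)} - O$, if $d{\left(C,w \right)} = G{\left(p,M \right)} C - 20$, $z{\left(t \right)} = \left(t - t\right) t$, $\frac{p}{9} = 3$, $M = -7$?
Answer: $-9275$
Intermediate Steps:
$p = 27$ ($p = 9 \cdot 3 = 27$)
$z{\left(t \right)} = 0$ ($z{\left(t \right)} = 0 t = 0$)
$d{\left(C,w \right)} = -20 - 189 C$ ($d{\left(C,w \right)} = 27 \left(-7\right) C - 20 = - 189 C - 20 = -20 - 189 C$)
$O = 17193$ ($O = -3 + 17196 = 17193$)
$d{\left(-42,z{\left(-9 \right)} \right)} - O = \left(-20 - -7938\right) - 17193 = \left(-20 + 7938\right) - 17193 = 7918 - 17193 = -9275$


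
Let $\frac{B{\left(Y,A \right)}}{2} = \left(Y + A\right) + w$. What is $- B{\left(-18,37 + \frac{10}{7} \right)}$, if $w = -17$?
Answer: $- \frac{48}{7} \approx -6.8571$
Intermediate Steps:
$B{\left(Y,A \right)} = -34 + 2 A + 2 Y$ ($B{\left(Y,A \right)} = 2 \left(\left(Y + A\right) - 17\right) = 2 \left(\left(A + Y\right) - 17\right) = 2 \left(-17 + A + Y\right) = -34 + 2 A + 2 Y$)
$- B{\left(-18,37 + \frac{10}{7} \right)} = - (-34 + 2 \left(37 + \frac{10}{7}\right) + 2 \left(-18\right)) = - (-34 + 2 \left(37 + 10 \cdot \frac{1}{7}\right) - 36) = - (-34 + 2 \left(37 + \frac{10}{7}\right) - 36) = - (-34 + 2 \cdot \frac{269}{7} - 36) = - (-34 + \frac{538}{7} - 36) = \left(-1\right) \frac{48}{7} = - \frac{48}{7}$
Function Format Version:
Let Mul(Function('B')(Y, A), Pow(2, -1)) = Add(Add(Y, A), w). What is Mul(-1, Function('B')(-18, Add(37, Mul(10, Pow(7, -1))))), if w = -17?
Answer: Rational(-48, 7) ≈ -6.8571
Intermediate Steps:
Function('B')(Y, A) = Add(-34, Mul(2, A), Mul(2, Y)) (Function('B')(Y, A) = Mul(2, Add(Add(Y, A), -17)) = Mul(2, Add(Add(A, Y), -17)) = Mul(2, Add(-17, A, Y)) = Add(-34, Mul(2, A), Mul(2, Y)))
Mul(-1, Function('B')(-18, Add(37, Mul(10, Pow(7, -1))))) = Mul(-1, Add(-34, Mul(2, Add(37, Mul(10, Pow(7, -1)))), Mul(2, -18))) = Mul(-1, Add(-34, Mul(2, Add(37, Mul(10, Rational(1, 7)))), -36)) = Mul(-1, Add(-34, Mul(2, Add(37, Rational(10, 7))), -36)) = Mul(-1, Add(-34, Mul(2, Rational(269, 7)), -36)) = Mul(-1, Add(-34, Rational(538, 7), -36)) = Mul(-1, Rational(48, 7)) = Rational(-48, 7)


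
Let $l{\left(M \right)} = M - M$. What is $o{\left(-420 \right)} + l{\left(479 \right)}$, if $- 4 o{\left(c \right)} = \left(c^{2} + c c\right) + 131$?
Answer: $- \frac{352931}{4} \approx -88233.0$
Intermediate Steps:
$l{\left(M \right)} = 0$
$o{\left(c \right)} = - \frac{131}{4} - \frac{c^{2}}{2}$ ($o{\left(c \right)} = - \frac{\left(c^{2} + c c\right) + 131}{4} = - \frac{\left(c^{2} + c^{2}\right) + 131}{4} = - \frac{2 c^{2} + 131}{4} = - \frac{131 + 2 c^{2}}{4} = - \frac{131}{4} - \frac{c^{2}}{2}$)
$o{\left(-420 \right)} + l{\left(479 \right)} = \left(- \frac{131}{4} - \frac{\left(-420\right)^{2}}{2}\right) + 0 = \left(- \frac{131}{4} - 88200\right) + 0 = - \frac{352931}{4} + 0 = - \frac{352931}{4}$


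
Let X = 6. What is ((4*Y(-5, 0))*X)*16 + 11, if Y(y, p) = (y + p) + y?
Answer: -3829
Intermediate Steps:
Y(y, p) = p + 2*y (Y(y, p) = (p + y) + y = p + 2*y)
((4*Y(-5, 0))*X)*16 + 11 = ((4*(0 + 2*(-5)))*6)*16 + 11 = ((4*(0 - 10))*6)*16 + 11 = ((4*(-10))*6)*16 + 11 = -40*6*16 + 11 = -240*16 + 11 = -3840 + 11 = -3829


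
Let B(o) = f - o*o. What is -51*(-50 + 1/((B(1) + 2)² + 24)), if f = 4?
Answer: 124899/49 ≈ 2549.0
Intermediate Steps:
B(o) = 4 - o² (B(o) = 4 - o*o = 4 - o²)
-51*(-50 + 1/((B(1) + 2)² + 24)) = -51*(-50 + 1/(((4 - 1*1²) + 2)² + 24)) = -51*(-50 + 1/(((4 - 1*1) + 2)² + 24)) = -51*(-50 + 1/(((4 - 1) + 2)² + 24)) = -51*(-50 + 1/((3 + 2)² + 24)) = -51*(-50 + 1/(5² + 24)) = -51*(-50 + 1/(25 + 24)) = -51*(-50 + 1/49) = -51*(-2449)/49 = -1*(-124899/49) = 124899/49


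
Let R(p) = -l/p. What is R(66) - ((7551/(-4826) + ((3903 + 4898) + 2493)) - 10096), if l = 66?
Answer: -5778823/4826 ≈ -1197.4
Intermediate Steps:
R(p) = -66/p
R(66) - ((7551/(-4826) + ((3903 + 4898) + 2493)) - 10096) = -66/66 - ((7551/(-4826) + ((3903 + 4898) + 2493)) - 10096) = -66*1/66 - ((7551*(-1/4826) + (8801 + 2493)) - 10096) = -1 - ((-7551/4826 + 11294) - 10096) = -1 - (54497293/4826 - 10096) = -1 - 1*5773997/4826 = -1 - 5773997/4826 = -5778823/4826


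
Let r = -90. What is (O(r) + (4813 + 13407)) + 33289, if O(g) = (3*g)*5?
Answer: 50159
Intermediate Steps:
O(g) = 15*g
(O(r) + (4813 + 13407)) + 33289 = (15*(-90) + (4813 + 13407)) + 33289 = (-1350 + 18220) + 33289 = 16870 + 33289 = 50159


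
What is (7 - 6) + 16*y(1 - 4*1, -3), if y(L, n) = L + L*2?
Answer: -143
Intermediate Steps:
y(L, n) = 3*L (y(L, n) = L + 2*L = 3*L)
(7 - 6) + 16*y(1 - 4*1, -3) = (7 - 6) + 16*(3*(1 - 4*1)) = 1 + 16*(3*(1 - 4)) = 1 + 16*(3*(-3)) = 1 + 16*(-9) = 1 - 144 = -143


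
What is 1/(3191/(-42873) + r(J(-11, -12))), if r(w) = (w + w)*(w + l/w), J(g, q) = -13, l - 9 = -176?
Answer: 42873/168301 ≈ 0.25474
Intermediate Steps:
l = -167 (l = 9 - 176 = -167)
r(w) = 2*w*(w - 167/w) (r(w) = (w + w)*(w - 167/w) = (2*w)*(w - 167/w) = 2*w*(w - 167/w))
1/(3191/(-42873) + r(J(-11, -12))) = 1/(3191/(-42873) + (-334 + 2*(-13)**2)) = 1/(3191*(-1/42873) + (-334 + 2*169)) = 1/(-3191/42873 + (-334 + 338)) = 1/(-3191/42873 + 4) = 1/(168301/42873) = 42873/168301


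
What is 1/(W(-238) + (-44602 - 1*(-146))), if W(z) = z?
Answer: -1/44694 ≈ -2.2374e-5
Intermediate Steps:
1/(W(-238) + (-44602 - 1*(-146))) = 1/(-238 + (-44602 - 1*(-146))) = 1/(-238 + (-44602 + 146)) = 1/(-238 - 44456) = 1/(-44694) = -1/44694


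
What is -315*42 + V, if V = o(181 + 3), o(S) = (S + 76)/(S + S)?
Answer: -1217095/92 ≈ -13229.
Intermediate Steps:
o(S) = (76 + S)/(2*S) (o(S) = (76 + S)/((2*S)) = (76 + S)*(1/(2*S)) = (76 + S)/(2*S))
V = 65/92 (V = (76 + (181 + 3))/(2*(181 + 3)) = (1/2)*(76 + 184)/184 = (1/2)*(1/184)*260 = 65/92 ≈ 0.70652)
-315*42 + V = -315*42 + 65/92 = -13230 + 65/92 = -1217095/92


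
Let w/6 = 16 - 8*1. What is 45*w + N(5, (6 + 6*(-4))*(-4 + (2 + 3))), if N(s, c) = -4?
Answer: 2156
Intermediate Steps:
w = 48 (w = 6*(16 - 8*1) = 6*(16 - 8) = 6*8 = 48)
45*w + N(5, (6 + 6*(-4))*(-4 + (2 + 3))) = 45*48 - 4 = 2160 - 4 = 2156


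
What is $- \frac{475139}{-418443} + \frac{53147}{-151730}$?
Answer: $\frac{49853850349}{63490356390} \approx 0.78522$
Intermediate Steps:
$- \frac{475139}{-418443} + \frac{53147}{-151730} = \left(-475139\right) \left(- \frac{1}{418443}\right) + 53147 \left(- \frac{1}{151730}\right) = \frac{475139}{418443} - \frac{53147}{151730} = \frac{49853850349}{63490356390}$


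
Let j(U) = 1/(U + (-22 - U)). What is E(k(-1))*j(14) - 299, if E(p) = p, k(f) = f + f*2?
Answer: -6575/22 ≈ -298.86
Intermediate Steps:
j(U) = -1/22 (j(U) = 1/(-22) = -1/22)
k(f) = 3*f (k(f) = f + 2*f = 3*f)
E(k(-1))*j(14) - 299 = (3*(-1))*(-1/22) - 299 = -3*(-1/22) - 299 = 3/22 - 299 = -6575/22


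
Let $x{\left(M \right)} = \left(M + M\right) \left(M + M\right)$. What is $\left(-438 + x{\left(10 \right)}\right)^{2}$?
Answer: $1444$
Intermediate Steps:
$x{\left(M \right)} = 4 M^{2}$ ($x{\left(M \right)} = 2 M 2 M = 4 M^{2}$)
$\left(-438 + x{\left(10 \right)}\right)^{2} = \left(-438 + 4 \cdot 10^{2}\right)^{2} = \left(-438 + 4 \cdot 100\right)^{2} = \left(-438 + 400\right)^{2} = \left(-38\right)^{2} = 1444$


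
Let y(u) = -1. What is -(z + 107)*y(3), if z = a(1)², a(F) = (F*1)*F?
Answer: 108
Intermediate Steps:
a(F) = F² (a(F) = F*F = F²)
z = 1 (z = (1²)² = 1² = 1)
-(z + 107)*y(3) = -(1 + 107)*(-1) = -108*(-1) = -1*(-108) = 108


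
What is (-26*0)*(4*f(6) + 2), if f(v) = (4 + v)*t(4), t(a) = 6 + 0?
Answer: 0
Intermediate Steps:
t(a) = 6
f(v) = 24 + 6*v (f(v) = (4 + v)*6 = 24 + 6*v)
(-26*0)*(4*f(6) + 2) = (-26*0)*(4*(24 + 6*6) + 2) = 0*(4*(24 + 36) + 2) = 0*(4*60 + 2) = 0*(240 + 2) = 0*242 = 0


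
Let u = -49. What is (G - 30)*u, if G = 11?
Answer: 931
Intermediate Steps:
(G - 30)*u = (11 - 30)*(-49) = -19*(-49) = 931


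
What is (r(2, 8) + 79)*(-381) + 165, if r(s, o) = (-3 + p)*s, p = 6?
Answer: -32220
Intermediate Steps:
r(s, o) = 3*s (r(s, o) = (-3 + 6)*s = 3*s)
(r(2, 8) + 79)*(-381) + 165 = (3*2 + 79)*(-381) + 165 = (6 + 79)*(-381) + 165 = 85*(-381) + 165 = -32385 + 165 = -32220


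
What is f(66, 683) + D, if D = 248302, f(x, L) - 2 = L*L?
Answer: 714793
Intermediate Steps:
f(x, L) = 2 + L² (f(x, L) = 2 + L*L = 2 + L²)
f(66, 683) + D = (2 + 683²) + 248302 = (2 + 466489) + 248302 = 466491 + 248302 = 714793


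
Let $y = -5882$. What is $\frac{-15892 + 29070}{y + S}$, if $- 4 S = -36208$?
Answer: $\frac{6589}{1585} \approx 4.1571$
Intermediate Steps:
$S = 9052$ ($S = \left(- \frac{1}{4}\right) \left(-36208\right) = 9052$)
$\frac{-15892 + 29070}{y + S} = \frac{-15892 + 29070}{-5882 + 9052} = \frac{13178}{3170} = 13178 \cdot \frac{1}{3170} = \frac{6589}{1585}$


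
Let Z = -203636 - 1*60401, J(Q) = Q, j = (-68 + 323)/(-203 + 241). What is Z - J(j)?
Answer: -10033661/38 ≈ -2.6404e+5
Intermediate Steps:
j = 255/38 ≈ 6.7105
Z = -264037 (Z = -203636 - 60401 = -264037)
Z - J(j) = -264037 - 1*255/38 = -264037 - 255/38 = -10033661/38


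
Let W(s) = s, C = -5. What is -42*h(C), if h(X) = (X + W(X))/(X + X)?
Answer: -42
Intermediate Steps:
h(X) = 1 (h(X) = (X + X)/(X + X) = (2*X)/((2*X)) = (2*X)*(1/(2*X)) = 1)
-42*h(C) = -42*1 = -42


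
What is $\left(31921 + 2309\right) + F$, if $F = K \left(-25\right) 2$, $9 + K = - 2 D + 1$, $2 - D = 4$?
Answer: $34430$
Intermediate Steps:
$D = -2$ ($D = 2 - 4 = -2$)
$K = -4$ ($K = -9 + \left(\left(-2\right) \left(-2\right) + 1\right) = -9 + \left(4 + 1\right) = -9 + 5 = -4$)
$F = 200$ ($F = \left(-4\right) \left(-25\right) 2 = 100 \cdot 2 = 200$)
$\left(31921 + 2309\right) + F = \left(31921 + 2309\right) + 200 = 34230 + 200 = 34430$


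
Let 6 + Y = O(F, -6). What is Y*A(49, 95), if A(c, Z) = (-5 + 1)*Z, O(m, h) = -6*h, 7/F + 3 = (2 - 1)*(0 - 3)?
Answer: -11400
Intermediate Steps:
F = -7/6 (F = 7/(-3 + (2 - 1)*(0 - 3)) = 7/(-3 + 1*(-3)) = 7/(-3 - 3) = 7/(-6) = 7*(-⅙) = -7/6 ≈ -1.1667)
A(c, Z) = -4*Z
Y = 30 (Y = -6 - 6*(-6) = -6 + 36 = 30)
Y*A(49, 95) = 30*(-4*95) = 30*(-380) = -11400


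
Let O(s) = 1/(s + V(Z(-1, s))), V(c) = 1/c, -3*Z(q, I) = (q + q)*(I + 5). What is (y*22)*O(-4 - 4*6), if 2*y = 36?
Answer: -18216/1291 ≈ -14.110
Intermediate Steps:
Z(q, I) = -2*q*(5 + I)/3 (Z(q, I) = -(q + q)*(I + 5)/3 = -2*q*(5 + I)/3)
y = 18 (y = (½)*36 = 18)
O(s) = 1/(s + 1/(10/3 + 2*s/3)) (O(s) = 1/(s + 1/(-⅔*(-1)*(5 + s))) = 1/(s + 1/(10/3 + 2*s/3)))
(y*22)*O(-4 - 4*6) = (18*22)*(2*(5 + (-4 - 4*6))/(3 + 2*(-4 - 4*6)*(5 + (-4 - 4*6)))) = 396*(2*(5 + (-4 - 24))/(3 + 2*(-4 - 24)*(5 + (-4 - 24)))) = 396*(2*(5 - 28)/(3 + 2*(-28)*(5 - 28))) = 396*(2*(-23)/(3 + 2*(-28)*(-23))) = 396*(2*(-23)/(3 + 1288)) = 396*(2*(-23)/1291) = 396*(2*(1/1291)*(-23)) = 396*(-46/1291) = -18216/1291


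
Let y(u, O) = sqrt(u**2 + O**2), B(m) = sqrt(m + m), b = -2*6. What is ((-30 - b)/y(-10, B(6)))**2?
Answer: 81/28 ≈ 2.8929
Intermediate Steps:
b = -12
B(m) = sqrt(2)*sqrt(m) (B(m) = sqrt(2*m) = sqrt(2)*sqrt(m))
y(u, O) = sqrt(O**2 + u**2)
((-30 - b)/y(-10, B(6)))**2 = ((-30 - 1*(-12))/(sqrt((sqrt(2)*sqrt(6))**2 + (-10)**2)))**2 = ((-30 + 12)/(sqrt((2*sqrt(3))**2 + 100)))**2 = (-18/sqrt(12 + 100))**2 = (-18*sqrt(7)/28)**2 = (-9*sqrt(7)/14)**2 = 81/28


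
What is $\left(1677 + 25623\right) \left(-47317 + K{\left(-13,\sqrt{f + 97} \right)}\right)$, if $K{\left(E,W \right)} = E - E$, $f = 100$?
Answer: $-1291754100$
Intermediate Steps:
$K{\left(E,W \right)} = 0$
$\left(1677 + 25623\right) \left(-47317 + K{\left(-13,\sqrt{f + 97} \right)}\right) = \left(1677 + 25623\right) \left(-47317 + 0\right) = 27300 \left(-47317\right) = -1291754100$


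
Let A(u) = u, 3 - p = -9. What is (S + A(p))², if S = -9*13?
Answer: 11025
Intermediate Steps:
p = 12 (p = 3 - 1*(-9) = 3 + 9 = 12)
S = -117
(S + A(p))² = (-117 + 12)² = (-105)² = 11025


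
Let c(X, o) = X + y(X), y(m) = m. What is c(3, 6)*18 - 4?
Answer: 104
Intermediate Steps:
c(X, o) = 2*X (c(X, o) = X + X = 2*X)
c(3, 6)*18 - 4 = (2*3)*18 - 4 = 6*18 - 4 = 108 - 4 = 104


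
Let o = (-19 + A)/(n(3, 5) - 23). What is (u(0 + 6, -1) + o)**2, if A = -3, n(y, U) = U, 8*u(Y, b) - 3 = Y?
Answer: 28561/5184 ≈ 5.5095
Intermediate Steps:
u(Y, b) = 3/8 + Y/8
o = 11/9 (o = (-19 - 3)/(5 - 23) = -22/(-18) = -22*(-1/18) = 11/9 ≈ 1.2222)
(u(0 + 6, -1) + o)**2 = ((3/8 + (0 + 6)/8) + 11/9)**2 = ((3/8 + (1/8)*6) + 11/9)**2 = ((3/8 + 3/4) + 11/9)**2 = (9/8 + 11/9)**2 = (169/72)**2 = 28561/5184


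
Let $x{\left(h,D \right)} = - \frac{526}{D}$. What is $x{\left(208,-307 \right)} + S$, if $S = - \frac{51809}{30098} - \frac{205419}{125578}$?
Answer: $- \frac{476839691526}{290087879927} \approx -1.6438$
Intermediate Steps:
$S = - \frac{3172192916}{944911661}$ ($S = \left(-51809\right) \frac{1}{30098} - \frac{205419}{125578} = - \frac{51809}{30098} - \frac{205419}{125578} = - \frac{3172192916}{944911661} \approx -3.3571$)
$x{\left(208,-307 \right)} + S = - \frac{526}{-307} - \frac{3172192916}{944911661} = \left(-526\right) \left(- \frac{1}{307}\right) - \frac{3172192916}{944911661} = \frac{526}{307} - \frac{3172192916}{944911661} = - \frac{476839691526}{290087879927}$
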